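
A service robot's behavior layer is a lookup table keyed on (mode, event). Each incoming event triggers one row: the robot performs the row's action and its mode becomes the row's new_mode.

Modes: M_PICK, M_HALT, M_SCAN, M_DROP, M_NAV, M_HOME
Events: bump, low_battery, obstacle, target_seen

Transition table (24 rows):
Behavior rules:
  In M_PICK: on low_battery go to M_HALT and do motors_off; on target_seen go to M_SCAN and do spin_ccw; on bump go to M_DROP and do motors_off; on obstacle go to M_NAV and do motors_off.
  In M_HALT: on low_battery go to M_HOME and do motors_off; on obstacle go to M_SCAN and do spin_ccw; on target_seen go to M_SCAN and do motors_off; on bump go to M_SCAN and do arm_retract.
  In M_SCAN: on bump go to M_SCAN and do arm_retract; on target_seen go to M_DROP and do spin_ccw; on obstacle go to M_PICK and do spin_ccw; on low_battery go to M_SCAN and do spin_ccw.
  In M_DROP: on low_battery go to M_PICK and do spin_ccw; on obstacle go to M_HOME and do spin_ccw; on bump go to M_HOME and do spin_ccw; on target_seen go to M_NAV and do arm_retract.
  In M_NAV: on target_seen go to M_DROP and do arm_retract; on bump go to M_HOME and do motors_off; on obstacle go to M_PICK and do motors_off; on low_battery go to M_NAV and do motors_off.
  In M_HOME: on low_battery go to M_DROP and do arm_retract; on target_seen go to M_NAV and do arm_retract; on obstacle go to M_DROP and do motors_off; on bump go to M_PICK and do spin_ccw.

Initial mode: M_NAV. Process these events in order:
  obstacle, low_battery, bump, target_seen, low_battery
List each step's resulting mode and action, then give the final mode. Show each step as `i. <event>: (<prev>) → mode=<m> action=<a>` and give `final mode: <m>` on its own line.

1. obstacle: (M_NAV) → mode=M_PICK action=motors_off
2. low_battery: (M_PICK) → mode=M_HALT action=motors_off
3. bump: (M_HALT) → mode=M_SCAN action=arm_retract
4. target_seen: (M_SCAN) → mode=M_DROP action=spin_ccw
5. low_battery: (M_DROP) → mode=M_PICK action=spin_ccw

final mode: M_PICK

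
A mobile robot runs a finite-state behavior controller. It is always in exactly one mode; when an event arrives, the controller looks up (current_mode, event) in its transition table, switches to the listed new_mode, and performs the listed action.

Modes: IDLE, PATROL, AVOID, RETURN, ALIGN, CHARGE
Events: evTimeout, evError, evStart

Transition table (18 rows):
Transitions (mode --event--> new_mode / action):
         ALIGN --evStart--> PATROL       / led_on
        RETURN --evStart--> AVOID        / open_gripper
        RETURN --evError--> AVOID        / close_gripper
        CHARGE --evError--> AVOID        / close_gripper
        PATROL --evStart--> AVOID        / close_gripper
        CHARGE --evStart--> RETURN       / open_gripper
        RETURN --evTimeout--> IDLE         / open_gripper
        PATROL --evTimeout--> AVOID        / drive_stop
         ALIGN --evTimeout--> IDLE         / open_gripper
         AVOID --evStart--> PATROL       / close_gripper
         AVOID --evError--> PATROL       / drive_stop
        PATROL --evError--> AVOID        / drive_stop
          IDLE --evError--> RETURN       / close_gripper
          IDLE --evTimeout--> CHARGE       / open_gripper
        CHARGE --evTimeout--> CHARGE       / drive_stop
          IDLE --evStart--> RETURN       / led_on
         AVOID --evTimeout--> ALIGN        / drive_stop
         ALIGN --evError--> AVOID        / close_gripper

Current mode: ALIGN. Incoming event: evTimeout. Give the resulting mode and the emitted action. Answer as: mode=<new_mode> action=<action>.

mode=IDLE action=open_gripper

current mode = ALIGN; filter table to that mode:
  (ALIGN, evStart) → (PATROL, led_on)
  (ALIGN, evTimeout) → (IDLE, open_gripper)  ← event matches
  (ALIGN, evError) → (AVOID, close_gripper)
event = evTimeout selects (IDLE, open_gripper)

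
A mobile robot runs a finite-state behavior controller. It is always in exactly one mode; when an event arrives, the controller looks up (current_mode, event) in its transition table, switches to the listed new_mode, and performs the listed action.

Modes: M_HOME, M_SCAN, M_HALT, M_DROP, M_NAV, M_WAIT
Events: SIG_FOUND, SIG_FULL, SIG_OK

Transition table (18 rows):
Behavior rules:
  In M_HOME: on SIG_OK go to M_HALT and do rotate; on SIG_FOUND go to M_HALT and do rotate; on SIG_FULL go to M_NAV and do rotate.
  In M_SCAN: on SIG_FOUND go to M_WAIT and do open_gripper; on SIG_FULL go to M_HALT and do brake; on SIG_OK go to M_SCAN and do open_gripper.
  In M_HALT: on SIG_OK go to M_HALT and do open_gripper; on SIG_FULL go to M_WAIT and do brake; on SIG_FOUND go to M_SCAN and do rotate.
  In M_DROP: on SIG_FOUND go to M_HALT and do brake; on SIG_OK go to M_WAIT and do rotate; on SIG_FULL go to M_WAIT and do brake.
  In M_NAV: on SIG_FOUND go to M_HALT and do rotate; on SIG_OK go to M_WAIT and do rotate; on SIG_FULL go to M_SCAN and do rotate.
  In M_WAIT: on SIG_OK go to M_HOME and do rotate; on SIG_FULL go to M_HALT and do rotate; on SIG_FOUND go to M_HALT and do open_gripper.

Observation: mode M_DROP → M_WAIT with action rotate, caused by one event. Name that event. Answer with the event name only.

SIG_OK

try SIG_FOUND: (M_DROP, SIG_FOUND) → (M_HALT, brake)
try SIG_FULL: (M_DROP, SIG_FULL) → (M_WAIT, brake)
try SIG_OK: (M_DROP, SIG_OK) → (M_WAIT, rotate)  ← matches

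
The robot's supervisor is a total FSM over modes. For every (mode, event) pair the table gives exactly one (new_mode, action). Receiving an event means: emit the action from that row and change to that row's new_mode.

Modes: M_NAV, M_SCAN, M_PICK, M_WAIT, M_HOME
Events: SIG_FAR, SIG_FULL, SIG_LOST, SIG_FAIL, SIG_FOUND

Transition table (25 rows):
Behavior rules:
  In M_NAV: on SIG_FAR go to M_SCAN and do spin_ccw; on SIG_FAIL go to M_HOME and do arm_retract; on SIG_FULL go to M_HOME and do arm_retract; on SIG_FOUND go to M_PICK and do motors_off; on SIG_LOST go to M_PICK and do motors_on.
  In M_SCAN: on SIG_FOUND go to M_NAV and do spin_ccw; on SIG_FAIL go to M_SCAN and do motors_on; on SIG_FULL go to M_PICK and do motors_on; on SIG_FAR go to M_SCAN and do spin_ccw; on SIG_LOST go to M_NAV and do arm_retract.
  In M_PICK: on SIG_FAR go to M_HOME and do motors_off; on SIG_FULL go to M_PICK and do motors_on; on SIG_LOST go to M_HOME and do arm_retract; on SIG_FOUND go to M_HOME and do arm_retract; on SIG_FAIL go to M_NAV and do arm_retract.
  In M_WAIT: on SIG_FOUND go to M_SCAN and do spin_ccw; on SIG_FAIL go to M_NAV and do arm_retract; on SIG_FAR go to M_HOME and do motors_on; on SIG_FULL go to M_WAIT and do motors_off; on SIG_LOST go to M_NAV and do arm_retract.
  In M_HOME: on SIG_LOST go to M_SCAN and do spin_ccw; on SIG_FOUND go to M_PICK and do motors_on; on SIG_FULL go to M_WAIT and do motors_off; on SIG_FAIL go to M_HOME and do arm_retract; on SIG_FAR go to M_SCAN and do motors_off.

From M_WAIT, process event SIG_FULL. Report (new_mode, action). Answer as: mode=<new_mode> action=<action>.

current mode = M_WAIT; filter table to that mode:
  (M_WAIT, SIG_FOUND) → (M_SCAN, spin_ccw)
  (M_WAIT, SIG_FAIL) → (M_NAV, arm_retract)
  (M_WAIT, SIG_FAR) → (M_HOME, motors_on)
  (M_WAIT, SIG_FULL) → (M_WAIT, motors_off)  ← event matches
  (M_WAIT, SIG_LOST) → (M_NAV, arm_retract)
event = SIG_FULL selects (M_WAIT, motors_off)

mode=M_WAIT action=motors_off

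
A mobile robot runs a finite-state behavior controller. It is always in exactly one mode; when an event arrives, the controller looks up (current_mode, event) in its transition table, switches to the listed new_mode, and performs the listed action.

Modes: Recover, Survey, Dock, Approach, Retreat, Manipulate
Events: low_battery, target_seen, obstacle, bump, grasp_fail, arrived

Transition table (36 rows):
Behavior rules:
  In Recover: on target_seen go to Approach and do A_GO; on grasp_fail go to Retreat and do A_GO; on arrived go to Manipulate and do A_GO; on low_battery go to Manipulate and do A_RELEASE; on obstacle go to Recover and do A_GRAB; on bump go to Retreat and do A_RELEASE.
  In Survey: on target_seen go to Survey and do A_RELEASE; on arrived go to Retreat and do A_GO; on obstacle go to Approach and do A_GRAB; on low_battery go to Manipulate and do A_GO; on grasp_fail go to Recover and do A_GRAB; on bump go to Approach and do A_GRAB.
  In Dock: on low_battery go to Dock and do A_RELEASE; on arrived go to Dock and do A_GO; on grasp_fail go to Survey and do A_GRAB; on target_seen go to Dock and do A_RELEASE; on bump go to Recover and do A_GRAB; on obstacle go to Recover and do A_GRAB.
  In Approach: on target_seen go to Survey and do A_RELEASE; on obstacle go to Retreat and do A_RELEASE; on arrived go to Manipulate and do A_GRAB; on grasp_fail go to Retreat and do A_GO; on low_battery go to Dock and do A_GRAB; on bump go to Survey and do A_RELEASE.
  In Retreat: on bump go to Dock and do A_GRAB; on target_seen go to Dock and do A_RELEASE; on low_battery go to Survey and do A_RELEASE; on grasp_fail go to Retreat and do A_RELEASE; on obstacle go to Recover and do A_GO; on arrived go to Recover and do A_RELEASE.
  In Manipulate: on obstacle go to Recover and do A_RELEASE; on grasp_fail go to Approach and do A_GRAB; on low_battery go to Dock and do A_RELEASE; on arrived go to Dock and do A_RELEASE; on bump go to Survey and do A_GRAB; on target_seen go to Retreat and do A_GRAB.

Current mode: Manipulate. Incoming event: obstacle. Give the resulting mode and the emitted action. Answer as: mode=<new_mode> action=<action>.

mode=Recover action=A_RELEASE

current mode = Manipulate; filter table to that mode:
  (Manipulate, obstacle) → (Recover, A_RELEASE)  ← event matches
  (Manipulate, grasp_fail) → (Approach, A_GRAB)
  (Manipulate, low_battery) → (Dock, A_RELEASE)
  (Manipulate, arrived) → (Dock, A_RELEASE)
  (Manipulate, bump) → (Survey, A_GRAB)
  (Manipulate, target_seen) → (Retreat, A_GRAB)
event = obstacle selects (Recover, A_RELEASE)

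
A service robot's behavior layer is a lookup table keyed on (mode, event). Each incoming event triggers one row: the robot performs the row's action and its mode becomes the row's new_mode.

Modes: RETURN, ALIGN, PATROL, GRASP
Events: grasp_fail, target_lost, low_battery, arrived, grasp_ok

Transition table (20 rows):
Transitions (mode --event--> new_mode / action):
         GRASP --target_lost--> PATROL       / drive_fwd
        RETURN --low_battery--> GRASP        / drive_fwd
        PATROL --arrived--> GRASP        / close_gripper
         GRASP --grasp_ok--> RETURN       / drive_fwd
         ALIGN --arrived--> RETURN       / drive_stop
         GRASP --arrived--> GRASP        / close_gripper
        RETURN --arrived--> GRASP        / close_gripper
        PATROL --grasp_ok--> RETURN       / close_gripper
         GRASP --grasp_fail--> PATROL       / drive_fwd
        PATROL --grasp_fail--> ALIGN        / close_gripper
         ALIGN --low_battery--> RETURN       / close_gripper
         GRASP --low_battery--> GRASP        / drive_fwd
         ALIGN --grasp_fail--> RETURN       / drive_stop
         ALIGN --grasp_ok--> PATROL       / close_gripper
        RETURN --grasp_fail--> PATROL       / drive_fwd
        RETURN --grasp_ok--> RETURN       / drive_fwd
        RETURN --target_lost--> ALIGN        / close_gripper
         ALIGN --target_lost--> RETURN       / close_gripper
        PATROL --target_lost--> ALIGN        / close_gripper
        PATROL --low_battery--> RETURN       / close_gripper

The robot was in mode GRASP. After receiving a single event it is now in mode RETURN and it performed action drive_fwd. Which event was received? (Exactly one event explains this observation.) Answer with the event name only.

grasp_ok

try grasp_fail: (GRASP, grasp_fail) → (PATROL, drive_fwd)
try target_lost: (GRASP, target_lost) → (PATROL, drive_fwd)
try low_battery: (GRASP, low_battery) → (GRASP, drive_fwd)
try arrived: (GRASP, arrived) → (GRASP, close_gripper)
try grasp_ok: (GRASP, grasp_ok) → (RETURN, drive_fwd)  ← matches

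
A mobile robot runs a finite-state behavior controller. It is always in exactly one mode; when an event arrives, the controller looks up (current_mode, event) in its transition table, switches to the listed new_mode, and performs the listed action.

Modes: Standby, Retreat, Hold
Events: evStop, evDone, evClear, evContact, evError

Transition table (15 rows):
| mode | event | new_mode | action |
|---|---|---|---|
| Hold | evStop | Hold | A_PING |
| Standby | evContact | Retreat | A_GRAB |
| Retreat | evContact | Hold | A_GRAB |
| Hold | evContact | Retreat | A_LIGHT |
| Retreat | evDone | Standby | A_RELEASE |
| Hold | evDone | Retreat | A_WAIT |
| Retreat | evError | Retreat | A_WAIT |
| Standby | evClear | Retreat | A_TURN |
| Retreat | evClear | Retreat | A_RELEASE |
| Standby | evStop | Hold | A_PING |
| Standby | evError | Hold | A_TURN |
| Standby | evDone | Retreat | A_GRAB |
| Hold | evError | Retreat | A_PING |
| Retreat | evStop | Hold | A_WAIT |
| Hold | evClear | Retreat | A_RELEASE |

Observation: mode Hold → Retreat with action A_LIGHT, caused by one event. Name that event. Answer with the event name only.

try evStop: (Hold, evStop) → (Hold, A_PING)
try evDone: (Hold, evDone) → (Retreat, A_WAIT)
try evClear: (Hold, evClear) → (Retreat, A_RELEASE)
try evContact: (Hold, evContact) → (Retreat, A_LIGHT)  ← matches
try evError: (Hold, evError) → (Retreat, A_PING)

evContact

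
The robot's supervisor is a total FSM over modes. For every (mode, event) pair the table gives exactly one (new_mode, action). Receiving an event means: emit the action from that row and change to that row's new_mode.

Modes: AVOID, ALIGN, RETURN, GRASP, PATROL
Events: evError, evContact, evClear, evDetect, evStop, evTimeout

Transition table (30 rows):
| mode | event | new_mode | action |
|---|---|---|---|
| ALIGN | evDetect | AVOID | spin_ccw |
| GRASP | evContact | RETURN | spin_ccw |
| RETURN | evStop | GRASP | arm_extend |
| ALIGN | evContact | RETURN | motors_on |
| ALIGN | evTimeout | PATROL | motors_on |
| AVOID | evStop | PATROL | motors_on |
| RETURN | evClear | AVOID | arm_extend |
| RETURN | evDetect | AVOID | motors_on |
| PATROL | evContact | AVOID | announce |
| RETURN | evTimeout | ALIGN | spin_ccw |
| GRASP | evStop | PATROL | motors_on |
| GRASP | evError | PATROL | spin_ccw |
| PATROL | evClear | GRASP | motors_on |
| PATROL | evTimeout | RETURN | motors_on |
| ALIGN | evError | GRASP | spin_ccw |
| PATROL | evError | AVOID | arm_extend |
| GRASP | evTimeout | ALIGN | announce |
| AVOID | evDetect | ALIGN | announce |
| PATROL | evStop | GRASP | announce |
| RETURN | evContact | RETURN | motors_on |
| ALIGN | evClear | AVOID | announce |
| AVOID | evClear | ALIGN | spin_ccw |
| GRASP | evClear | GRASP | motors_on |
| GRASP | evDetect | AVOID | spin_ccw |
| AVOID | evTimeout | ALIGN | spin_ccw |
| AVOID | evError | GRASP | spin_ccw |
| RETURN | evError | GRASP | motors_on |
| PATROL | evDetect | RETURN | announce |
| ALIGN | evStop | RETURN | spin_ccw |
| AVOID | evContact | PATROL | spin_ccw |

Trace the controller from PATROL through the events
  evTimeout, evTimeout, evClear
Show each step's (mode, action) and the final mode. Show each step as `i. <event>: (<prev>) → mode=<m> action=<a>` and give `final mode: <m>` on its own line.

final mode: AVOID

1. evTimeout: (PATROL) → mode=RETURN action=motors_on
2. evTimeout: (RETURN) → mode=ALIGN action=spin_ccw
3. evClear: (ALIGN) → mode=AVOID action=announce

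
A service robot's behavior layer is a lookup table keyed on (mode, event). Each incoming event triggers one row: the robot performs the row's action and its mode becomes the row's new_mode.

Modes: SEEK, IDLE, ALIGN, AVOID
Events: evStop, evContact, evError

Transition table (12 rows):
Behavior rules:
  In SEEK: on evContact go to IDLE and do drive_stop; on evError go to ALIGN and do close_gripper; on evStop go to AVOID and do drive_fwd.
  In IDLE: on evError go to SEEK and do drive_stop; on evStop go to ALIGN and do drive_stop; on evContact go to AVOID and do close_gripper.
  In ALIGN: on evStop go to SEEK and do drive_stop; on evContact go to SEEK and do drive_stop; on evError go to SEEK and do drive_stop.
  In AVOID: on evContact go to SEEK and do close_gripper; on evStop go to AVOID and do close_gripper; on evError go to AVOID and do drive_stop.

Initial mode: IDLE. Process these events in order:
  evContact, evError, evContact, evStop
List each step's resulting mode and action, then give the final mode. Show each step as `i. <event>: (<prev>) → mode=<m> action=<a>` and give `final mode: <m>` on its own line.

1. evContact: (IDLE) → mode=AVOID action=close_gripper
2. evError: (AVOID) → mode=AVOID action=drive_stop
3. evContact: (AVOID) → mode=SEEK action=close_gripper
4. evStop: (SEEK) → mode=AVOID action=drive_fwd

final mode: AVOID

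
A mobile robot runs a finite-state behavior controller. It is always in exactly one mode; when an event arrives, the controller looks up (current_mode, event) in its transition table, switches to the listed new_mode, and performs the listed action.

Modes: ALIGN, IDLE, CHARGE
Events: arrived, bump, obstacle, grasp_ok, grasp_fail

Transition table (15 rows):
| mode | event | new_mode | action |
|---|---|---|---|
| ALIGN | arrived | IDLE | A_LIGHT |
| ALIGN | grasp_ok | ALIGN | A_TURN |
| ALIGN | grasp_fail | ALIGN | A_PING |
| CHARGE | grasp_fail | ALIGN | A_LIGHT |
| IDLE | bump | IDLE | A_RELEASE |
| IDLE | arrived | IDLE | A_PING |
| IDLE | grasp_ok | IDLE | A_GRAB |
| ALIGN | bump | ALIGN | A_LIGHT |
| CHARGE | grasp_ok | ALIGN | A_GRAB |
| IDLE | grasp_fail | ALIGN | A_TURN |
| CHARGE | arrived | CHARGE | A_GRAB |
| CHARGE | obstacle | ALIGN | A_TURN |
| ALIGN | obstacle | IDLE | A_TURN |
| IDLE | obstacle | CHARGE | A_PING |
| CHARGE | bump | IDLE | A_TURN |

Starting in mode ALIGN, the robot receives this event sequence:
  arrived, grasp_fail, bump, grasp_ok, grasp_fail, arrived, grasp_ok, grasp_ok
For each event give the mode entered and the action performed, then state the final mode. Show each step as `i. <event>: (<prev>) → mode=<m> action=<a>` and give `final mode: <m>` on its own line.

final mode: IDLE

1. arrived: (ALIGN) → mode=IDLE action=A_LIGHT
2. grasp_fail: (IDLE) → mode=ALIGN action=A_TURN
3. bump: (ALIGN) → mode=ALIGN action=A_LIGHT
4. grasp_ok: (ALIGN) → mode=ALIGN action=A_TURN
5. grasp_fail: (ALIGN) → mode=ALIGN action=A_PING
6. arrived: (ALIGN) → mode=IDLE action=A_LIGHT
7. grasp_ok: (IDLE) → mode=IDLE action=A_GRAB
8. grasp_ok: (IDLE) → mode=IDLE action=A_GRAB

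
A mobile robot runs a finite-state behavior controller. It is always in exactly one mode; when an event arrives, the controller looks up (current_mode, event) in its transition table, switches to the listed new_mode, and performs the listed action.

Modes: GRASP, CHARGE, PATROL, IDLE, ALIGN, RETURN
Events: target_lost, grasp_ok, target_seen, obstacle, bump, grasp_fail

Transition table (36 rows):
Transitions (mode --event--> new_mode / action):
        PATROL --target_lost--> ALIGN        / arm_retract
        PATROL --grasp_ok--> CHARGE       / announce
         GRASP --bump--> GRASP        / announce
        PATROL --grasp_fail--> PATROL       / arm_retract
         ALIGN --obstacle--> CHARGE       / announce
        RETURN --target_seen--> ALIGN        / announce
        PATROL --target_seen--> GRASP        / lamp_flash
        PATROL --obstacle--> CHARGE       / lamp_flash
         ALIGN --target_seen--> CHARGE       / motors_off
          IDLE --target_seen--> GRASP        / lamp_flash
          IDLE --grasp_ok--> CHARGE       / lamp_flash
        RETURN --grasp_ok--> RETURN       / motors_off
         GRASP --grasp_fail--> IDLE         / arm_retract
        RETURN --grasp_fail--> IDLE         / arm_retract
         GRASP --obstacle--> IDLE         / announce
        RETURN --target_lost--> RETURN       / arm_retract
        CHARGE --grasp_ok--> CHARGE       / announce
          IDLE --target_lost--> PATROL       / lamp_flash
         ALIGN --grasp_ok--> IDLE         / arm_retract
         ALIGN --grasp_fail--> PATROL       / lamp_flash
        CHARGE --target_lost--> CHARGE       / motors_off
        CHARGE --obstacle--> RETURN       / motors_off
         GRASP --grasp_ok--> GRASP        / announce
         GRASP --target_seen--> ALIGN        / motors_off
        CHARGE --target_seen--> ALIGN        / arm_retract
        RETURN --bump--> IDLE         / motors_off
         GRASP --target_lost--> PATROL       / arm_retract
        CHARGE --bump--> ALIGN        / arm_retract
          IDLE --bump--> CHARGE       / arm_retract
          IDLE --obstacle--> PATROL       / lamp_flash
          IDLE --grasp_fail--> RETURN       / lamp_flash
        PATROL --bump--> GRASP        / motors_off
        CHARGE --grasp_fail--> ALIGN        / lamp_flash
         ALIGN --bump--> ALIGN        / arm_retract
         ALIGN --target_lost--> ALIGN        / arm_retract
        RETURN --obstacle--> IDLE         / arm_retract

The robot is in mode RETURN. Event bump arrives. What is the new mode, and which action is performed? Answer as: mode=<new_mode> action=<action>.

current mode = RETURN; filter table to that mode:
  (RETURN, target_seen) → (ALIGN, announce)
  (RETURN, grasp_ok) → (RETURN, motors_off)
  (RETURN, grasp_fail) → (IDLE, arm_retract)
  (RETURN, target_lost) → (RETURN, arm_retract)
  (RETURN, bump) → (IDLE, motors_off)  ← event matches
  (RETURN, obstacle) → (IDLE, arm_retract)
event = bump selects (IDLE, motors_off)

mode=IDLE action=motors_off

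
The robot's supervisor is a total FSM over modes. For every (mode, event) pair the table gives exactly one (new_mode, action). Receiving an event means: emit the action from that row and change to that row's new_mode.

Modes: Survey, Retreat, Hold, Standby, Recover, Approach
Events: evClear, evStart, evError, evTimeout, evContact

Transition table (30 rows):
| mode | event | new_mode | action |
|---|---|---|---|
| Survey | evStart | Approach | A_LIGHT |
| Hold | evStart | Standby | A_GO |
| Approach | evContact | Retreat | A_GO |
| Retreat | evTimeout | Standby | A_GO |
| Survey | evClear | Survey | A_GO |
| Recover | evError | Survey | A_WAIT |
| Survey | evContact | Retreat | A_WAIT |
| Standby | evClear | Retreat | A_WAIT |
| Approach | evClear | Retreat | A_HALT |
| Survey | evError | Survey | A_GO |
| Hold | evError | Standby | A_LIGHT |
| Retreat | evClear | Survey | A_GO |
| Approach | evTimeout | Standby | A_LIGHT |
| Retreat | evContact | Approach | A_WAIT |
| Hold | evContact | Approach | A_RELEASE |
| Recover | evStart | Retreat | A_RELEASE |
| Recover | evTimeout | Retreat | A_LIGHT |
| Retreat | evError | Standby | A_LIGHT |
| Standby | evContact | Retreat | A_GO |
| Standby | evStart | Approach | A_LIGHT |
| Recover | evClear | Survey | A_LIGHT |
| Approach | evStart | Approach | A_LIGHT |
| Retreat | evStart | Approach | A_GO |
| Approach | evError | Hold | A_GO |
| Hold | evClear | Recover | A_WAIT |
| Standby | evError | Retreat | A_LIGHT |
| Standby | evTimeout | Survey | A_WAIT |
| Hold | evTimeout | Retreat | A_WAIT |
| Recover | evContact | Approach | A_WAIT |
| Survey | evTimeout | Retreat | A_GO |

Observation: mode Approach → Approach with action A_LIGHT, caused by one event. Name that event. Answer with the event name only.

try evClear: (Approach, evClear) → (Retreat, A_HALT)
try evStart: (Approach, evStart) → (Approach, A_LIGHT)  ← matches
try evError: (Approach, evError) → (Hold, A_GO)
try evTimeout: (Approach, evTimeout) → (Standby, A_LIGHT)
try evContact: (Approach, evContact) → (Retreat, A_GO)

evStart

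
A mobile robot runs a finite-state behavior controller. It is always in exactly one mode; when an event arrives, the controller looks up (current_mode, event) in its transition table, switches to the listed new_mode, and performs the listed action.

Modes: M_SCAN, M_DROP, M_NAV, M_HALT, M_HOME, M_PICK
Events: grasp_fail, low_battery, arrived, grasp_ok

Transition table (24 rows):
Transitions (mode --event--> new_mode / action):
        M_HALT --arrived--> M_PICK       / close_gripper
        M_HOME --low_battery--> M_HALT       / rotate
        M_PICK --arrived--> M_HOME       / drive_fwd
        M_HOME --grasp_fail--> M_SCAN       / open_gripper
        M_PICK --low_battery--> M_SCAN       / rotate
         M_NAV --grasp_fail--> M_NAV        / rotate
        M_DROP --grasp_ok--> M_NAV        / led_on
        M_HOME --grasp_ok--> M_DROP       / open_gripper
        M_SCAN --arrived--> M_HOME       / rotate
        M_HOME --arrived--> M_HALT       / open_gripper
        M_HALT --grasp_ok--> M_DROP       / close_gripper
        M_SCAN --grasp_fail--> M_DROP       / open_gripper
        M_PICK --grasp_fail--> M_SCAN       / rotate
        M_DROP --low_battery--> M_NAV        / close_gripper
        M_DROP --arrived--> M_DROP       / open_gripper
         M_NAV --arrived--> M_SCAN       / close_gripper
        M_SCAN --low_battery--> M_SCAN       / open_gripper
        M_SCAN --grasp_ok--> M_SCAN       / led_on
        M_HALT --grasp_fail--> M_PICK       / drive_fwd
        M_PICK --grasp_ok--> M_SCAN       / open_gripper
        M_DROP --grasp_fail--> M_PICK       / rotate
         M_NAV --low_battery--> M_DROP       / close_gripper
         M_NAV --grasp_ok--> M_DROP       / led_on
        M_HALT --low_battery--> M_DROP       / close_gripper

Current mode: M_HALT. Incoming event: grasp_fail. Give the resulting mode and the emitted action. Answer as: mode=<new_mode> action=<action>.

current mode = M_HALT; filter table to that mode:
  (M_HALT, arrived) → (M_PICK, close_gripper)
  (M_HALT, grasp_ok) → (M_DROP, close_gripper)
  (M_HALT, grasp_fail) → (M_PICK, drive_fwd)  ← event matches
  (M_HALT, low_battery) → (M_DROP, close_gripper)
event = grasp_fail selects (M_PICK, drive_fwd)

mode=M_PICK action=drive_fwd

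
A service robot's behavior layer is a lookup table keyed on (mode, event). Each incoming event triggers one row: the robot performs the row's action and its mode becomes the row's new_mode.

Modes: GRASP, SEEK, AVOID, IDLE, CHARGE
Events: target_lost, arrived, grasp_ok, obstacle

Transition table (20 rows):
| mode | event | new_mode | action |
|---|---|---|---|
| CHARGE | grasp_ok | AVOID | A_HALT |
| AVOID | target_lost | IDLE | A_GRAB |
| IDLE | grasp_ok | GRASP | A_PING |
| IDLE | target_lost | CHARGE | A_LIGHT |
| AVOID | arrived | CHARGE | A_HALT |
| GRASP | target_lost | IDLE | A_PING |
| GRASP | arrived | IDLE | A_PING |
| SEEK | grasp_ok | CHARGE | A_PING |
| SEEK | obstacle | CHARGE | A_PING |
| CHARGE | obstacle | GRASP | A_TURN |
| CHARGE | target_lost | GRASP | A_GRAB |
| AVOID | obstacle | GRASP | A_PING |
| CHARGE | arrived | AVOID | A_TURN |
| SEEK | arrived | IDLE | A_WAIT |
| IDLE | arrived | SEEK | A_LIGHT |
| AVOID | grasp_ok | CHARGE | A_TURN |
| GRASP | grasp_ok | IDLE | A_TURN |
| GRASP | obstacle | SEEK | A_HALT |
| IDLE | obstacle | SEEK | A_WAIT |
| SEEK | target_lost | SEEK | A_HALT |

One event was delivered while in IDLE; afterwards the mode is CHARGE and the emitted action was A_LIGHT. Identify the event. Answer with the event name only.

target_lost

try target_lost: (IDLE, target_lost) → (CHARGE, A_LIGHT)  ← matches
try arrived: (IDLE, arrived) → (SEEK, A_LIGHT)
try grasp_ok: (IDLE, grasp_ok) → (GRASP, A_PING)
try obstacle: (IDLE, obstacle) → (SEEK, A_WAIT)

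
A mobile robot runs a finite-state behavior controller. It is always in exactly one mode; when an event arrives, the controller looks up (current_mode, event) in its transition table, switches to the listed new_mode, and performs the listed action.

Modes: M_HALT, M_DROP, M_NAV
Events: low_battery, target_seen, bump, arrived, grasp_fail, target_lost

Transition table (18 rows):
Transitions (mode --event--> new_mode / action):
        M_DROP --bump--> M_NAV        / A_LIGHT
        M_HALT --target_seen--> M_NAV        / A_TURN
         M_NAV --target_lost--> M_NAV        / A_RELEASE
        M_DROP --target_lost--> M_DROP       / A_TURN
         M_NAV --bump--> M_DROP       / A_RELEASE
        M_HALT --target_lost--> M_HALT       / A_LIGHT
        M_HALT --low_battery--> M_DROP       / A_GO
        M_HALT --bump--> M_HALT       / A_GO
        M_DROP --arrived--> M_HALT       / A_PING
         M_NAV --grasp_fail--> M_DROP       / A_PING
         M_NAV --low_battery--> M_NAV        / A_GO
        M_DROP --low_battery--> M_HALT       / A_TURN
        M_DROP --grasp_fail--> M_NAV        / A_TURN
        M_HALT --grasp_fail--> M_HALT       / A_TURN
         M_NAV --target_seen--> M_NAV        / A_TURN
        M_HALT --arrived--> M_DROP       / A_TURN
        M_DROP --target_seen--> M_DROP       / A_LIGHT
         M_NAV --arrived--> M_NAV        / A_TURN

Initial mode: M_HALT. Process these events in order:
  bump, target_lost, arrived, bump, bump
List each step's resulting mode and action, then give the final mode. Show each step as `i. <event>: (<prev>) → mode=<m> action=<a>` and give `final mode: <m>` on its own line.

1. bump: (M_HALT) → mode=M_HALT action=A_GO
2. target_lost: (M_HALT) → mode=M_HALT action=A_LIGHT
3. arrived: (M_HALT) → mode=M_DROP action=A_TURN
4. bump: (M_DROP) → mode=M_NAV action=A_LIGHT
5. bump: (M_NAV) → mode=M_DROP action=A_RELEASE

final mode: M_DROP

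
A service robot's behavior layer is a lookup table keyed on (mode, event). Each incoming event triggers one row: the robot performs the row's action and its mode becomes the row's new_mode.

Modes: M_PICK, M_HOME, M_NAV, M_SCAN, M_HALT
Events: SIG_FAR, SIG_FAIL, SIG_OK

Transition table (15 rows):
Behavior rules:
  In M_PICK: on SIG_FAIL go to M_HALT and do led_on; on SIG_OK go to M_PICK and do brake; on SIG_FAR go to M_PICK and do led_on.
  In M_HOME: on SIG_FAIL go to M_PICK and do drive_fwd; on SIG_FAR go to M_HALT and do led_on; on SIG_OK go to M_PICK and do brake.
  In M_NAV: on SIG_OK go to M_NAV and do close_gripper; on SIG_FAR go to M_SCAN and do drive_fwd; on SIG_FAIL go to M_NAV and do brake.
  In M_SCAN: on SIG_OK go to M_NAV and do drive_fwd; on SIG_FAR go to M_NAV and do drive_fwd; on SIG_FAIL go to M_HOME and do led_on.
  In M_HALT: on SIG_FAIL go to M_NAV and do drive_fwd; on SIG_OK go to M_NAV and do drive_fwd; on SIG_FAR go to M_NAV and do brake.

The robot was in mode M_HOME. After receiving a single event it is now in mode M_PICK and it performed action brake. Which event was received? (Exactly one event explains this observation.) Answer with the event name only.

try SIG_FAR: (M_HOME, SIG_FAR) → (M_HALT, led_on)
try SIG_FAIL: (M_HOME, SIG_FAIL) → (M_PICK, drive_fwd)
try SIG_OK: (M_HOME, SIG_OK) → (M_PICK, brake)  ← matches

SIG_OK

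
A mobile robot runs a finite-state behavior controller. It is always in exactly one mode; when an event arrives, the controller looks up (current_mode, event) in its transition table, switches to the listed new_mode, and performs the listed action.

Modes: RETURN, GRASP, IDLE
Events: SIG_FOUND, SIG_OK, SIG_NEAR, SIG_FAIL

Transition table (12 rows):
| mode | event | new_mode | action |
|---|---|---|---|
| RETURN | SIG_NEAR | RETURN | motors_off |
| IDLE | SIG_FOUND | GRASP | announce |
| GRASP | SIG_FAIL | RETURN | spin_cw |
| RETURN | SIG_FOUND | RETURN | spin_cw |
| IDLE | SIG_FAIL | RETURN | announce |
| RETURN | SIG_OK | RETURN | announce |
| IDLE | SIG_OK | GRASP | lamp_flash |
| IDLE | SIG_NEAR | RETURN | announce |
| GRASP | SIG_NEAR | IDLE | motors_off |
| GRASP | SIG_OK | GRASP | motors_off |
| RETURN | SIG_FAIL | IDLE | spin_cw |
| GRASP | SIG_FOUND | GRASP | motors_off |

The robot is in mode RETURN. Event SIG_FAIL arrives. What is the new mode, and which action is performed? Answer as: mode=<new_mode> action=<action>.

current mode = RETURN; filter table to that mode:
  (RETURN, SIG_NEAR) → (RETURN, motors_off)
  (RETURN, SIG_FOUND) → (RETURN, spin_cw)
  (RETURN, SIG_OK) → (RETURN, announce)
  (RETURN, SIG_FAIL) → (IDLE, spin_cw)  ← event matches
event = SIG_FAIL selects (IDLE, spin_cw)

mode=IDLE action=spin_cw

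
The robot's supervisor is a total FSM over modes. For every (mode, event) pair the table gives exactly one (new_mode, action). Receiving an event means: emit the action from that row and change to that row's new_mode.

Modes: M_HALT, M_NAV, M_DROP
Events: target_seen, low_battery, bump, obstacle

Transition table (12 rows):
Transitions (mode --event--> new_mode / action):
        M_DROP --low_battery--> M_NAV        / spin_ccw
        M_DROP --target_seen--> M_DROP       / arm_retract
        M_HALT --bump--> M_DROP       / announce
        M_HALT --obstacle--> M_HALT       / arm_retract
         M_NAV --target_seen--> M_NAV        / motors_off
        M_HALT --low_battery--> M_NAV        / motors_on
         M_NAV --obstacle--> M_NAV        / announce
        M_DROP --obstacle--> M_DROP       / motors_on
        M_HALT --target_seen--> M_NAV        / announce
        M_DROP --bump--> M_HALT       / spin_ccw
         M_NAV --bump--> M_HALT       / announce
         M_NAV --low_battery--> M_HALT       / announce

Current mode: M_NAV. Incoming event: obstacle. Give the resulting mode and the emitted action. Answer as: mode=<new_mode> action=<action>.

mode=M_NAV action=announce

current mode = M_NAV; filter table to that mode:
  (M_NAV, target_seen) → (M_NAV, motors_off)
  (M_NAV, obstacle) → (M_NAV, announce)  ← event matches
  (M_NAV, bump) → (M_HALT, announce)
  (M_NAV, low_battery) → (M_HALT, announce)
event = obstacle selects (M_NAV, announce)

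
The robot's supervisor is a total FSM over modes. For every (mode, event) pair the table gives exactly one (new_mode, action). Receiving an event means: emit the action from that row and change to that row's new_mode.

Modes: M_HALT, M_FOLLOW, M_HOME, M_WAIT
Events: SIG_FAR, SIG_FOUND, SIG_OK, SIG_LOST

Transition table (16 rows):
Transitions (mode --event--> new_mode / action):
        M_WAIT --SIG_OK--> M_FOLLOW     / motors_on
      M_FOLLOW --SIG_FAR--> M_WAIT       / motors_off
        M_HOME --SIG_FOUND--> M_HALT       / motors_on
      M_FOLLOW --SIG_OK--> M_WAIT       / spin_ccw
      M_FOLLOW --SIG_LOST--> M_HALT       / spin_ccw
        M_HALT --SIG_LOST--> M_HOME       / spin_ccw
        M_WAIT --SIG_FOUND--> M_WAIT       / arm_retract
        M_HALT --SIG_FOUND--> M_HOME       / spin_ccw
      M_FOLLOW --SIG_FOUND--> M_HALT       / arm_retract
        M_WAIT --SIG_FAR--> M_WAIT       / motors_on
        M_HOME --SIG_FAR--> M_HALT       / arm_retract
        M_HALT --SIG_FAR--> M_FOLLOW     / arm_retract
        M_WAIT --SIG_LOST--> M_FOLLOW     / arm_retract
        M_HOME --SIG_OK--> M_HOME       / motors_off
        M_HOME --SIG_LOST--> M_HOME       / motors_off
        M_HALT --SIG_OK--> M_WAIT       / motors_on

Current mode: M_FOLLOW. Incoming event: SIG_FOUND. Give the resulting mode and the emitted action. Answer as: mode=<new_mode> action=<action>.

current mode = M_FOLLOW; filter table to that mode:
  (M_FOLLOW, SIG_FAR) → (M_WAIT, motors_off)
  (M_FOLLOW, SIG_OK) → (M_WAIT, spin_ccw)
  (M_FOLLOW, SIG_LOST) → (M_HALT, spin_ccw)
  (M_FOLLOW, SIG_FOUND) → (M_HALT, arm_retract)  ← event matches
event = SIG_FOUND selects (M_HALT, arm_retract)

mode=M_HALT action=arm_retract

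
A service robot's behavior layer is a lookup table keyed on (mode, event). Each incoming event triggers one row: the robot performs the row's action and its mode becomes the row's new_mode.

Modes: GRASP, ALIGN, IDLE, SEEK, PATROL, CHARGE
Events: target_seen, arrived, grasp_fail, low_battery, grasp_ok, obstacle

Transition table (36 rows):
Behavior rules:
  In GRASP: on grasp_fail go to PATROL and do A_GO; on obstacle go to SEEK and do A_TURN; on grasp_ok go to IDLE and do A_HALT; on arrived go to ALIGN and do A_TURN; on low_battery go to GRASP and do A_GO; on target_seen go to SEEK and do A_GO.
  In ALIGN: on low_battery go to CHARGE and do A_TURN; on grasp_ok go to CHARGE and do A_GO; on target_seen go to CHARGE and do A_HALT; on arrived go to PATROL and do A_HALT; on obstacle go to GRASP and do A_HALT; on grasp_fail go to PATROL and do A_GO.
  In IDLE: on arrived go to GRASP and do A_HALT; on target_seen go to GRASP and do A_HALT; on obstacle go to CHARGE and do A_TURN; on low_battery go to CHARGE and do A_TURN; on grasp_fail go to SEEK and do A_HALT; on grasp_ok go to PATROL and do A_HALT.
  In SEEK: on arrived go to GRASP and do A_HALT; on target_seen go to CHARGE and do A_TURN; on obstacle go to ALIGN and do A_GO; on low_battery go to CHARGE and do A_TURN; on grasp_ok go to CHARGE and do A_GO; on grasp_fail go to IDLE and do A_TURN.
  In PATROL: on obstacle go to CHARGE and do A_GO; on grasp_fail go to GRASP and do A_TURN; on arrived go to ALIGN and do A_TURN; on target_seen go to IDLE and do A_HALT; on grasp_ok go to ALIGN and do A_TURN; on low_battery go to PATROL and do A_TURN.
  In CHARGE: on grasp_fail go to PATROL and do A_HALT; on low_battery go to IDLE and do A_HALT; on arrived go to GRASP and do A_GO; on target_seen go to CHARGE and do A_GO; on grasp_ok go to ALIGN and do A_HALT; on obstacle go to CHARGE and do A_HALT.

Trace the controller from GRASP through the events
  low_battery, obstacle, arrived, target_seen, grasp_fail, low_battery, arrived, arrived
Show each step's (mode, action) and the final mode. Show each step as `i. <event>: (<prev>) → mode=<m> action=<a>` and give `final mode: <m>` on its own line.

final mode: ALIGN

1. low_battery: (GRASP) → mode=GRASP action=A_GO
2. obstacle: (GRASP) → mode=SEEK action=A_TURN
3. arrived: (SEEK) → mode=GRASP action=A_HALT
4. target_seen: (GRASP) → mode=SEEK action=A_GO
5. grasp_fail: (SEEK) → mode=IDLE action=A_TURN
6. low_battery: (IDLE) → mode=CHARGE action=A_TURN
7. arrived: (CHARGE) → mode=GRASP action=A_GO
8. arrived: (GRASP) → mode=ALIGN action=A_TURN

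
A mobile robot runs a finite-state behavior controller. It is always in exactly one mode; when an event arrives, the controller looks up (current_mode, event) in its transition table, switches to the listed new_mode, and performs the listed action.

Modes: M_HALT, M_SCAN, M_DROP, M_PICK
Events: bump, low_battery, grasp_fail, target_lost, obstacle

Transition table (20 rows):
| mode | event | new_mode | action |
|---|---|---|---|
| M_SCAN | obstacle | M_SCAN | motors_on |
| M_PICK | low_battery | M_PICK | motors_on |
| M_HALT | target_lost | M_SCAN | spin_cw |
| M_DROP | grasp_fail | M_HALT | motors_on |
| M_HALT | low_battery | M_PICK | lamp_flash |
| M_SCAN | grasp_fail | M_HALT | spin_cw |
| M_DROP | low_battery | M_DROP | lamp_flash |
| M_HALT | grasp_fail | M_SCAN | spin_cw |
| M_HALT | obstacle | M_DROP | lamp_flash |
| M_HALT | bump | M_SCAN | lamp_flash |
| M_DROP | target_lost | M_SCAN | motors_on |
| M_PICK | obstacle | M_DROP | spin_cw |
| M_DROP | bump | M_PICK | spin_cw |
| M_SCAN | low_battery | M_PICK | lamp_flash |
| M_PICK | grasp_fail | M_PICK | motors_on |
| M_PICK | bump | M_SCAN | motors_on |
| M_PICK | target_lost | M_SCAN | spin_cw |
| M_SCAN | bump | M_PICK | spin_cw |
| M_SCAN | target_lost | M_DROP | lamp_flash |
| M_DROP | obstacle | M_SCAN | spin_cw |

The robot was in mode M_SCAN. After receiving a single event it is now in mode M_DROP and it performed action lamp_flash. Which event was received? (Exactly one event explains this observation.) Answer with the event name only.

target_lost

try bump: (M_SCAN, bump) → (M_PICK, spin_cw)
try low_battery: (M_SCAN, low_battery) → (M_PICK, lamp_flash)
try grasp_fail: (M_SCAN, grasp_fail) → (M_HALT, spin_cw)
try target_lost: (M_SCAN, target_lost) → (M_DROP, lamp_flash)  ← matches
try obstacle: (M_SCAN, obstacle) → (M_SCAN, motors_on)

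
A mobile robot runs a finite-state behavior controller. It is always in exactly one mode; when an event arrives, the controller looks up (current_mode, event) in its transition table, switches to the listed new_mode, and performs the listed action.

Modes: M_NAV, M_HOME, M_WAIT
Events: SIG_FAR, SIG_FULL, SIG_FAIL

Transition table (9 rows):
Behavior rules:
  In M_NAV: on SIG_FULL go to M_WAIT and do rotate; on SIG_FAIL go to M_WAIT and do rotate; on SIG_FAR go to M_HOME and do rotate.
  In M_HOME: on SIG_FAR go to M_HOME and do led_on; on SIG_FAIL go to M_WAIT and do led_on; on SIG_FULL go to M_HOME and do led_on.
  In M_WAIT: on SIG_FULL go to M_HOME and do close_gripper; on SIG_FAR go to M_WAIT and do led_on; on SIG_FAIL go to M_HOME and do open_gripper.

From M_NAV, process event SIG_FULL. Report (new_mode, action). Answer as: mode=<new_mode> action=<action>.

mode=M_WAIT action=rotate

current mode = M_NAV; filter table to that mode:
  (M_NAV, SIG_FULL) → (M_WAIT, rotate)  ← event matches
  (M_NAV, SIG_FAIL) → (M_WAIT, rotate)
  (M_NAV, SIG_FAR) → (M_HOME, rotate)
event = SIG_FULL selects (M_WAIT, rotate)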